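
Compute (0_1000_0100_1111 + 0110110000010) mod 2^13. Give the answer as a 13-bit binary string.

1010111010001

  0100001001111
+ 0110110000010
= 1010111010001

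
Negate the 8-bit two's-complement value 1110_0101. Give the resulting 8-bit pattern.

00011011

Invert: 00011010. Add 1: 00011011.
Check: 11100101 = -27, 00011011 = 27.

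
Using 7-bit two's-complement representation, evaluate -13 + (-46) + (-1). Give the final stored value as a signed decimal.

-60

-13 + (-46) = -59 (1000101)
-59 + (-1) = -60 (1000100)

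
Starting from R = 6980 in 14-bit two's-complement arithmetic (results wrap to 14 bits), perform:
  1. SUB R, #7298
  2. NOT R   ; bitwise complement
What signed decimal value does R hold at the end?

317

Start: R = 6980 = 01101101000100.
R = 6980 − 7298 = -318 = 11111011000010
R = NOT 11111011000010 = 00000100111101 = 317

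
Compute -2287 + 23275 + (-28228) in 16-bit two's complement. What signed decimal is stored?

-7240

-2287 + 23275 = 20988 (0101000111111100)
20988 + (-28228) = -7240 (1110001110111000)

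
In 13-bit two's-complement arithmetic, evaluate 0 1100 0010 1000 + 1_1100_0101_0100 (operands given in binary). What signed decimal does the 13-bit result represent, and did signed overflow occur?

2172; no overflow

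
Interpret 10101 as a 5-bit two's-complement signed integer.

MSB is 1, so the value is negative.
Invert: 01010. Add 1: 01011 = 11. So the value is −11.

-11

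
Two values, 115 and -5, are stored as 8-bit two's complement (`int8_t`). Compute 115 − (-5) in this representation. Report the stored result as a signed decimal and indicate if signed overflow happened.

120; no overflow

115 → 01110011
-5 → 11111011
Subtract via negate-and-add: invert 11111011 + 1 = 00000101 (i.e. 5).
  01110011
+ 00000101
= 01111000
Result 01111000: MSB = 0 → value 120.
Both addends (after negating the subtrahend) are non-negative and so is the stored result: no signed overflow.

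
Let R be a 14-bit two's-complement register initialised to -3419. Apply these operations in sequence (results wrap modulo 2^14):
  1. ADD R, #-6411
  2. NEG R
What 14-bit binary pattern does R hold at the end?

Start: R = -3419 = 11001010100101.
R = -3419 + (-6411) = -9830; wraps to 6554 = 01100110011010
R = −(6554) = -6554 = 10011001100110

10011001100110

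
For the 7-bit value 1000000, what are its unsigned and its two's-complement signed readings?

unsigned = 64, signed = -64

Unsigned: 1000000 = 64.
Signed: MSB=1 → 64 − 128 = -64.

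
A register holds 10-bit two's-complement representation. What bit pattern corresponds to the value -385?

1001111111

|-385| = 385 = 0110000001 in 10 bits.
Invert the bits: 1001111110. Add 1: 1001111111.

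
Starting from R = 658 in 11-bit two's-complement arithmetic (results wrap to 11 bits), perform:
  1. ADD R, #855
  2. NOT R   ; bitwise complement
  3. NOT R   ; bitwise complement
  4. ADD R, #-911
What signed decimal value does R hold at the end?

Start: R = 658 = 01010010010.
R = 658 + 855 = 1513; wraps to -535 = 10111101001
R = NOT 10111101001 = 01000010110 = 534
R = NOT 01000010110 = 10111101001 = -535
R = -535 + (-911) = -1446; wraps to 602 = 01001011010

602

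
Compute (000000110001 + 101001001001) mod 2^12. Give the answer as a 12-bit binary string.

101001111010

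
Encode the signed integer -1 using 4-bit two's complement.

1111

|-1| = 1 = 0001 in 4 bits.
Invert the bits: 1110. Add 1: 1111.
Check: 1111 reads as 15 − 16 = -1.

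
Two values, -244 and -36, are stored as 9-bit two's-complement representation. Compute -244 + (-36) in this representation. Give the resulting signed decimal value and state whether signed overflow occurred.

-244 → 100001100
-36 → 111011100
  100001100
+ 111011100
= 011101000  (discard carry-out 1)
Result 011101000: MSB = 0 → value 232.
Both addends are negative but the stored result is non-negative: signed overflow. The true value -244 + (-36) = -280 lies outside [-256, 255].

232; overflow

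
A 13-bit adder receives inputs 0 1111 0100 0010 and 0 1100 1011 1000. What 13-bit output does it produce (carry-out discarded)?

  0111101000010
+ 0110010111000
= 1101111111010

1101111111010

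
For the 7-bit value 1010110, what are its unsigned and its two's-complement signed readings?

unsigned = 86, signed = -42

Unsigned: 1010110 = 86.
Signed: MSB=1 → 86 − 128 = -42.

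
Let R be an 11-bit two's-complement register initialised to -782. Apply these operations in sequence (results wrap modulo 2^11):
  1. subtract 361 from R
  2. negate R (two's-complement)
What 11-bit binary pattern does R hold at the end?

10001110111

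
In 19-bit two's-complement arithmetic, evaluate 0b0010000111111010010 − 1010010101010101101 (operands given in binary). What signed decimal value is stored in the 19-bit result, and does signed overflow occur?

255269; no overflow

0b0010000111111010010 → 0010000111111010010 = 69586 (signed)
1010010101010101101 = -185683 (signed)
Subtract via negate-and-add: invert 1010010101010101101 + 1 = 0101101010101010011 (i.e. 185683).
  0010000111111010010
+ 0101101010101010011
= 0111110010100100101
Result 0111110010100100101: MSB = 0 → value 255269.
Both addends (after negating the subtrahend) are non-negative and so is the stored result: no signed overflow.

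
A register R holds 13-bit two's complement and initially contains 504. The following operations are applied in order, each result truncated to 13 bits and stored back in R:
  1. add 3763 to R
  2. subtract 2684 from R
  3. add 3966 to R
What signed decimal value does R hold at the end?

Start: R = 504 = 0000111111000.
R = 504 + 3763 = 4267; wraps to -3925 = 1000010101011
R = -3925 − 2684 = -6609; wraps to 1583 = 0011000101111
R = 1583 + 3966 = 5549; wraps to -2643 = 1010110101101

-2643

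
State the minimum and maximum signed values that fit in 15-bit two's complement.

min = -16384, max = 16383

Minimum: −2^14 = -16384.
Maximum: 2^14 − 1 = 16383.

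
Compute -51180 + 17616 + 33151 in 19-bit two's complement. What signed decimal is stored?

-51180 + 17616 = -33564 (1110111110011100100)
-33564 + 33151 = -413 (1111111111001100011)

-413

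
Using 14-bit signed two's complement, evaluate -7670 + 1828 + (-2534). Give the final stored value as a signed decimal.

8008

-7670 + 1828 = -5842 (10100100101110)
-5842 + (-2534) = -8376 → wraps to 8008 (01111101001000)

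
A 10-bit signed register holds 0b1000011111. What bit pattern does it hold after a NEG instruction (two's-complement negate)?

0111100001

Invert: 0111100000. Add 1: 0111100001.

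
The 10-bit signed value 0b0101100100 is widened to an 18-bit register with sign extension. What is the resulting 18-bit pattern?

MSB of 0101100100 is 0; replicate it into the new high bits.
00000000|0101100100 → 000000000101100100 (still 356).

000000000101100100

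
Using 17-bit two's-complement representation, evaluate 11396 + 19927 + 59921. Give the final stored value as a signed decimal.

11396 + 19927 = 31323 (00111101001011011)
31323 + 59921 = 91244 → wraps to -39828 (10110010001101100)

-39828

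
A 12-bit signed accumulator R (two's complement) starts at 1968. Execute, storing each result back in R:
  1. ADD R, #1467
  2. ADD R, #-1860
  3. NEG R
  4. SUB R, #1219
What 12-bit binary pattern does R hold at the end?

Start: R = 1968 = 011110110000.
R = 1968 + 1467 = 3435; wraps to -661 = 110101101011
R = -661 + (-1860) = -2521; wraps to 1575 = 011000100111
R = −(1575) = -1575 = 100111011001
R = -1575 − 1219 = -2794; wraps to 1302 = 010100010110

010100010110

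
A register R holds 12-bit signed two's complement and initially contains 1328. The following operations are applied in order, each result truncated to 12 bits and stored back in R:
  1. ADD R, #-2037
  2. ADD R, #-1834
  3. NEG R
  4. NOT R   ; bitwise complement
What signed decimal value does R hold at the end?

1552

Start: R = 1328 = 010100110000.
R = 1328 + (-2037) = -709 = 110100111011
R = -709 + (-1834) = -2543; wraps to 1553 = 011000010001
R = −(1553) = -1553 = 100111101111
R = NOT 100111101111 = 011000010000 = 1552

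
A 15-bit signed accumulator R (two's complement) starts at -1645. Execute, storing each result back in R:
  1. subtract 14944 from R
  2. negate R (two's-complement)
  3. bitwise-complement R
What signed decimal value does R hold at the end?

16178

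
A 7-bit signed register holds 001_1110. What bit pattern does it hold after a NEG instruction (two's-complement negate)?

Invert: 1100001. Add 1: 1100010.
Check: 0011110 = 30, 1100010 = -30.

1100010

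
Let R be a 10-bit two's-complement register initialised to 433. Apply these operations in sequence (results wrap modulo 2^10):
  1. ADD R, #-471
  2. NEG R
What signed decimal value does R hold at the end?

38

Start: R = 433 = 0110110001.
R = 433 + (-471) = -38 = 1111011010
R = −(-38) = 38 = 0000100110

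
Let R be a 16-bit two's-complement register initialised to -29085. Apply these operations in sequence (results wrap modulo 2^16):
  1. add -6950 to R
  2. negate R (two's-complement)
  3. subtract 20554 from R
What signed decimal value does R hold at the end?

Start: R = -29085 = 1000111001100011.
R = -29085 + (-6950) = -36035; wraps to 29501 = 0111001100111101
R = −(29501) = -29501 = 1000110011000011
R = -29501 − 20554 = -50055; wraps to 15481 = 0011110001111001

15481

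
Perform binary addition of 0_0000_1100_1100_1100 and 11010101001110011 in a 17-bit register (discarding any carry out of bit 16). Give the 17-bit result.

  00000110011001100
+ 11010101001110011
= 11011011100111111

11011011100111111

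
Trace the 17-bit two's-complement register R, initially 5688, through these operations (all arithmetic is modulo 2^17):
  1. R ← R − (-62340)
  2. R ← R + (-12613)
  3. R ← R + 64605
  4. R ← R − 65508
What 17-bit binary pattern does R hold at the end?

01101010011110000

Start: R = 5688 = 00001011000111000.
R = 5688 − (-62340) = 68028; wraps to -63044 = 10000100110111100
R = -63044 + (-12613) = -75657; wraps to 55415 = 01101100001110111
R = 55415 + 64605 = 120020; wraps to -11052 = 11101010011010100
R = -11052 − 65508 = -76560; wraps to 54512 = 01101010011110000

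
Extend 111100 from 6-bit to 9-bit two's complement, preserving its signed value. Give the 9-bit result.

111111100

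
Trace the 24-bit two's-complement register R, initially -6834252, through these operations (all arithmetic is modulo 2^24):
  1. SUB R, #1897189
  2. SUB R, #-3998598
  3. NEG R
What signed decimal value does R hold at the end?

4732843

Start: R = -6834252 = 100101111011011110110100.
R = -6834252 − 1897189 = -8731441; wraps to 8045775 = 011110101100010011001111
R = 8045775 − (-3998598) = 12044373; wraps to -4732843 = 101101111100100001010101
R = −(-4732843) = 4732843 = 010010000011011110101011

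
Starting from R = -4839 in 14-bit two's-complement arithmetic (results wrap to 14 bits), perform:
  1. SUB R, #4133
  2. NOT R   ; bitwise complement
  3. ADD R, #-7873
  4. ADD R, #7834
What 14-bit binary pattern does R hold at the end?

Start: R = -4839 = 10110100011001.
R = -4839 − 4133 = -8972; wraps to 7412 = 01110011110100
R = NOT 01110011110100 = 10001100001011 = -7413
R = -7413 + (-7873) = -15286; wraps to 1098 = 00010001001010
R = 1098 + 7834 = 8932; wraps to -7452 = 10001011100100

10001011100100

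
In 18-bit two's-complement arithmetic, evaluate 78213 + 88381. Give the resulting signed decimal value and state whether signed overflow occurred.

78213 → 010011000110000101
88381 → 010101100100111101
  010011000110000101
+ 010101100100111101
= 101000101011000010
Result 101000101011000010: MSB = 1 → 166594 − 262144 = -95550.
Both addends are non-negative but the stored result is negative: signed overflow. The true value 78213 + 88381 = 166594 lies outside [-131072, 131071].

-95550; overflow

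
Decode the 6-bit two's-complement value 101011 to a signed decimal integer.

MSB is 1, so the value is negative.
Invert: 010100. Add 1: 010101 = 21. So the value is −21.

-21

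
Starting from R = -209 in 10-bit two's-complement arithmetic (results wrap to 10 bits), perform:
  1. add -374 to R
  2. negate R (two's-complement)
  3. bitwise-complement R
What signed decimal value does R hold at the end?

440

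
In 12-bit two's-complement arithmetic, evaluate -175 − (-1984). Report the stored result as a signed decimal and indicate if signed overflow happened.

-175 → 111101010001
-1984 → 100001000000
Subtract via negate-and-add: invert 100001000000 + 1 = 011111000000 (i.e. 1984).
  111101010001
+ 011111000000
= 011100010001  (discard carry-out 1)
Result 011100010001: MSB = 0 → value 1809.
Addends (after negating the subtrahend) have opposite signs, so signed overflow cannot occur.

1809; no overflow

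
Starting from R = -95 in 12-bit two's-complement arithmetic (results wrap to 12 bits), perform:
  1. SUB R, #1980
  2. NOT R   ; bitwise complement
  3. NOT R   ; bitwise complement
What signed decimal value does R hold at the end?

2021

Start: R = -95 = 111110100001.
R = -95 − 1980 = -2075; wraps to 2021 = 011111100101
R = NOT 011111100101 = 100000011010 = -2022
R = NOT 100000011010 = 011111100101 = 2021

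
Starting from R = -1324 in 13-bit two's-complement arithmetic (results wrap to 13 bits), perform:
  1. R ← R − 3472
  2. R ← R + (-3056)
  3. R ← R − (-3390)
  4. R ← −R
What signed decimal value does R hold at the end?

Start: R = -1324 = 1101011010100.
R = -1324 − 3472 = -4796; wraps to 3396 = 0110101000100
R = 3396 + (-3056) = 340 = 0000101010100
R = 340 − (-3390) = 3730 = 0111010010010
R = −(3730) = -3730 = 1000101101110

-3730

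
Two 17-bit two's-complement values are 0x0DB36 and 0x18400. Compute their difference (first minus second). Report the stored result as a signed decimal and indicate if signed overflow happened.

-43210; overflow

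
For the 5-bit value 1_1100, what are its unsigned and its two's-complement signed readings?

Unsigned: 11100 = 28.
Signed: MSB=1 → 28 − 32 = -4.

unsigned = 28, signed = -4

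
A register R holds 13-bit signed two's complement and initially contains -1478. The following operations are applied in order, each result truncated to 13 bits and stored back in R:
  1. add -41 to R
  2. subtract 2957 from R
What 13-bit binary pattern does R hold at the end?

0111010000100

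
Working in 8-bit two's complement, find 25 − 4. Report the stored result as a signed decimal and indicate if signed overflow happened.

21; no overflow

25 → 00011001
4 → 00000100
Subtract via negate-and-add: invert 00000100 + 1 = 11111100 (i.e. -4).
  00011001
+ 11111100
= 00010101  (discard carry-out 1)
Result 00010101: MSB = 0 → value 21.
Addends (after negating the subtrahend) have opposite signs, so signed overflow cannot occur.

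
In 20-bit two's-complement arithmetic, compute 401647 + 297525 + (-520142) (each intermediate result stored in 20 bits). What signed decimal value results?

179030

401647 + 297525 = 699172 → wraps to -349404 (10101010101100100100)
-349404 + (-520142) = -869546 → wraps to 179030 (00101011101101010110)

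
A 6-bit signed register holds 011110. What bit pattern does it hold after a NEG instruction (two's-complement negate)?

100010

Invert: 100001. Add 1: 100010.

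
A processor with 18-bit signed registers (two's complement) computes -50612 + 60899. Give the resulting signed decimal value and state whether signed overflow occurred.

10287; no overflow

-50612 → 110011101001001100
60899 → 001110110111100011
  110011101001001100
+ 001110110111100011
= 000010100000101111  (discard carry-out 1)
Result 000010100000101111: MSB = 0 → value 10287.
Addends have opposite signs, so signed overflow cannot occur.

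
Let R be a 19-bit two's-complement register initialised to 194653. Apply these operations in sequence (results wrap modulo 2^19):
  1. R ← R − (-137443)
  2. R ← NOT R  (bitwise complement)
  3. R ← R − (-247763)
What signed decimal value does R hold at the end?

-84334

Start: R = 194653 = 0101111100001011101.
R = 194653 − (-137443) = 332096; wraps to -192192 = 1010001000101000000
R = NOT 1010001000101000000 = 0101110111010111111 = 192191
R = 192191 − (-247763) = 439954; wraps to -84334 = 1101011011010010010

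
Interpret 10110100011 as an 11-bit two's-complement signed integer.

MSB is 1, so the value is negative.
Unsigned reading: 1443. Subtract 2^11 = 2048: 1443 − 2048 = -605.

-605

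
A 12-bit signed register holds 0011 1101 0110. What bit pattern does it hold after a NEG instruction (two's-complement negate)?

110000101010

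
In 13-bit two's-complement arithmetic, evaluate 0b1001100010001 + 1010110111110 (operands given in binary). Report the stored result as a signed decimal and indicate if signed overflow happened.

0b1001100010001 → 1001100010001 = -3311 (signed)
1010110111110 = -2626 (signed)
  1001100010001
+ 1010110111110
= 0100011001111  (discard carry-out 1)
Result 0100011001111: MSB = 0 → value 2255.
Both addends are negative but the stored result is non-negative: signed overflow. The true value -3311 + (-2626) = -5937 lies outside [-4096, 4095].

2255; overflow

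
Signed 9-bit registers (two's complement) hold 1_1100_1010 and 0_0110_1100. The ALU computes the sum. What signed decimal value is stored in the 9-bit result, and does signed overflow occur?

54; no overflow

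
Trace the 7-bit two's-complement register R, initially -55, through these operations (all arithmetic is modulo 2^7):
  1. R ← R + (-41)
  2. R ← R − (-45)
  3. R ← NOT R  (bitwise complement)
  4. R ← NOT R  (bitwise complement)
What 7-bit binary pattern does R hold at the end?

Start: R = -55 = 1001001.
R = -55 + (-41) = -96; wraps to 32 = 0100000
R = 32 − (-45) = 77; wraps to -51 = 1001101
R = NOT 1001101 = 0110010 = 50
R = NOT 0110010 = 1001101 = -51

1001101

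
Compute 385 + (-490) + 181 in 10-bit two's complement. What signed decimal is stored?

76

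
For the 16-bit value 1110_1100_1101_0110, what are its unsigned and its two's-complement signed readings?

unsigned = 60630, signed = -4906

Unsigned: 1110110011010110 = 60630.
Signed: MSB=1 → 60630 − 65536 = -4906.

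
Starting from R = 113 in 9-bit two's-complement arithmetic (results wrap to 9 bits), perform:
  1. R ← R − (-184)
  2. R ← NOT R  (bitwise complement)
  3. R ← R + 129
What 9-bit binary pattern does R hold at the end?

101010111

Start: R = 113 = 001110001.
R = 113 − (-184) = 297; wraps to -215 = 100101001
R = NOT 100101001 = 011010110 = 214
R = 214 + 129 = 343; wraps to -169 = 101010111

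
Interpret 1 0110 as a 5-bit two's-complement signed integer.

MSB is 1, so the value is negative.
Unsigned reading: 22. Subtract 2^5 = 32: 22 − 32 = -10.

-10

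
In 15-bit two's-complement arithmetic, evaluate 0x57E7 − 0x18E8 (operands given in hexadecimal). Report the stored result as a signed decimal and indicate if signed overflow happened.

0x57E7 = 101011111100111 = -10265 (signed)
0x18E8 = 001100011101000 = 6376 (signed)
Subtract via negate-and-add: invert 001100011101000 + 1 = 110011100011000 (i.e. -6376).
  101011111100111
+ 110011100011000
= 011111011111111  (discard carry-out 1)
Result 011111011111111: MSB = 0 → value 16127.
Both addends (after negating the subtrahend) are negative but the stored result is non-negative: signed overflow. The true value -10265 − 6376 = -16641 lies outside [-16384, 16383].

16127; overflow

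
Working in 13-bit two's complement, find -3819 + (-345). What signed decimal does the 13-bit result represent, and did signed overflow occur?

4028; overflow

-3819 → 1000100010101
-345 → 1111010100111
  1000100010101
+ 1111010100111
= 0111110111100  (discard carry-out 1)
Result 0111110111100: MSB = 0 → value 4028.
Both addends are negative but the stored result is non-negative: signed overflow. The true value -3819 + (-345) = -4164 lies outside [-4096, 4095].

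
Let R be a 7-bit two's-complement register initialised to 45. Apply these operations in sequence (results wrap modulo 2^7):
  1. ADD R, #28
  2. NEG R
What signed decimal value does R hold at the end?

Start: R = 45 = 0101101.
R = 45 + 28 = 73; wraps to -55 = 1001001
R = −(-55) = 55 = 0110111

55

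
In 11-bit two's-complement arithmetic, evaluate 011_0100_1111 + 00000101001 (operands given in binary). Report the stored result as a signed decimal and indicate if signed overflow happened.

888; no overflow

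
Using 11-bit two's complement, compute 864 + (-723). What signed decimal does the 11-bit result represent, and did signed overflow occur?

141; no overflow

864 → 01101100000
-723 → 10100101101
  01101100000
+ 10100101101
= 00010001101  (discard carry-out 1)
Result 00010001101: MSB = 0 → value 141.
Addends have opposite signs, so signed overflow cannot occur.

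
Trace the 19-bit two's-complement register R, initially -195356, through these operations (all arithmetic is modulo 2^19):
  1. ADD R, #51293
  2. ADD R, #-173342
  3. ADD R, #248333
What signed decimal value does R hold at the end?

Start: R = -195356 = 1010000010011100100.
R = -195356 + 51293 = -144063 = 1011100110101000001
R = -144063 + (-173342) = -317405; wraps to 206883 = 0110010100000100011
R = 206883 + 248333 = 455216; wraps to -69072 = 1101111001000110000

-69072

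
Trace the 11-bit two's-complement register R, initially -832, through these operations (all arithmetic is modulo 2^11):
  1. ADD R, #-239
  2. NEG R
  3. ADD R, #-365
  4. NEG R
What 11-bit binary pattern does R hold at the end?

10100111110

Start: R = -832 = 10011000000.
R = -832 + (-239) = -1071; wraps to 977 = 01111010001
R = −(977) = -977 = 10000101111
R = -977 + (-365) = -1342; wraps to 706 = 01011000010
R = −(706) = -706 = 10100111110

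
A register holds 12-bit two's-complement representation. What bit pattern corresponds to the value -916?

110001101100

|-916| = 916 = 001110010100 in 12 bits.
Invert the bits: 110001101011. Add 1: 110001101100.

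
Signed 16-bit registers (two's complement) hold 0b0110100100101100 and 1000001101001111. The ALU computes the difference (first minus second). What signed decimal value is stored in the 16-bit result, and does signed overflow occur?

-6691; overflow

0b0110100100101100 → 0110100100101100 = 26924 (signed)
1000001101001111 = -31921 (signed)
Subtract via negate-and-add: invert 1000001101001111 + 1 = 0111110010110001 (i.e. 31921).
  0110100100101100
+ 0111110010110001
= 1110010111011101
Result 1110010111011101: MSB = 1 → 58845 − 65536 = -6691.
Both addends (after negating the subtrahend) are non-negative but the stored result is negative: signed overflow. The true value 26924 − (-31921) = 58845 lies outside [-32768, 32767].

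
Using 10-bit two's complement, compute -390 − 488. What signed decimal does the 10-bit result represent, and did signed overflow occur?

-390 → 1001111010
488 → 0111101000
Subtract via negate-and-add: invert 0111101000 + 1 = 1000011000 (i.e. -488).
  1001111010
+ 1000011000
= 0010010010  (discard carry-out 1)
Result 0010010010: MSB = 0 → value 146.
Both addends (after negating the subtrahend) are negative but the stored result is non-negative: signed overflow. The true value -390 − 488 = -878 lies outside [-512, 511].

146; overflow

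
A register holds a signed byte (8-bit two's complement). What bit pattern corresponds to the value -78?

|-78| = 78 = 01001110 in 8 bits.
Invert the bits: 10110001. Add 1: 10110010.

10110010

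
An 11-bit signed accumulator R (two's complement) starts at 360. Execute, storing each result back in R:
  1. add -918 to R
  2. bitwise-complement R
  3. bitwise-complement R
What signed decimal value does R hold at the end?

Start: R = 360 = 00101101000.
R = 360 + (-918) = -558 = 10111010010
R = NOT 10111010010 = 01000101101 = 557
R = NOT 01000101101 = 10111010010 = -558

-558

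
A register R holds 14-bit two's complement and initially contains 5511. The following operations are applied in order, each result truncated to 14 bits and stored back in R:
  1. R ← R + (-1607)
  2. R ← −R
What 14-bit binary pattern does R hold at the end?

Start: R = 5511 = 01010110000111.
R = 5511 + (-1607) = 3904 = 00111101000000
R = −(3904) = -3904 = 11000011000000

11000011000000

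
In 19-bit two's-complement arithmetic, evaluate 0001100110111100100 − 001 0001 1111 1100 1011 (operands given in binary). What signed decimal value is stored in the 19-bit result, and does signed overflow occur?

0001100110111100100 = 52708 (signed)
001 0001 1111 1100 1011 → 0010001111111001011 = 73675 (signed)
Subtract via negate-and-add: invert 0010001111111001011 + 1 = 1101110000000110101 (i.e. -73675).
  0001100110111100100
+ 1101110000000110101
= 1111010111000011001
Result 1111010111000011001: MSB = 1 → 503321 − 524288 = -20967.
Addends (after negating the subtrahend) have opposite signs, so signed overflow cannot occur.

-20967; no overflow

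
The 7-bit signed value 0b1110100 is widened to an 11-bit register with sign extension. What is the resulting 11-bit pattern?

11111110100

MSB of 1110100 is 1; replicate it into the new high bits.
1111|1110100 → 11111110100 (still -12).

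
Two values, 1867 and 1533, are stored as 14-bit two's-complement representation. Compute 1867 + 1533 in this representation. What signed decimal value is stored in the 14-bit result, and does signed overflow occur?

3400; no overflow

1867 → 00011101001011
1533 → 00010111111101
  00011101001011
+ 00010111111101
= 00110101001000
Result 00110101001000: MSB = 0 → value 3400.
Both addends are non-negative and so is the stored result: no signed overflow.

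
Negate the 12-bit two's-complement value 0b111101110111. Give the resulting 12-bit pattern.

000010001001

Invert: 000010001000. Add 1: 000010001001.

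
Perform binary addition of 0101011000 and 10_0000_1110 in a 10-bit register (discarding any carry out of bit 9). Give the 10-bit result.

  0101011000
+ 1000001110
= 1101100110

1101100110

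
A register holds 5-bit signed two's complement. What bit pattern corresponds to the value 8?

01000

8 is non-negative, so write it directly in 5 bits: 01000.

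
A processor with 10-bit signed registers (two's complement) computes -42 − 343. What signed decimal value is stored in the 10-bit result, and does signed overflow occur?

-42 → 1111010110
343 → 0101010111
Subtract via negate-and-add: invert 0101010111 + 1 = 1010101001 (i.e. -343).
  1111010110
+ 1010101001
= 1001111111  (discard carry-out 1)
Result 1001111111: MSB = 1 → 639 − 1024 = -385.
Both addends (after negating the subtrahend) are negative and so is the stored result: no signed overflow.

-385; no overflow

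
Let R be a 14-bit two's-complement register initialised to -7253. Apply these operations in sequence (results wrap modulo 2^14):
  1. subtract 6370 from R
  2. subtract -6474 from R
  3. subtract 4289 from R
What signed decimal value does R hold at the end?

Start: R = -7253 = 10001110101011.
R = -7253 − 6370 = -13623; wraps to 2761 = 00101011001001
R = 2761 − (-6474) = 9235; wraps to -7149 = 10010000010011
R = -7149 − 4289 = -11438; wraps to 4946 = 01001101010010

4946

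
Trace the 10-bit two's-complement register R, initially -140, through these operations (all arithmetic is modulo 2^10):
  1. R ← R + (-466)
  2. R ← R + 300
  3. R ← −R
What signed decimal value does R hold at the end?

306

Start: R = -140 = 1101110100.
R = -140 + (-466) = -606; wraps to 418 = 0110100010
R = 418 + 300 = 718; wraps to -306 = 1011001110
R = −(-306) = 306 = 0100110010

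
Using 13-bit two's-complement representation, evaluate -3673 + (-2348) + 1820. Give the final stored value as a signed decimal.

-3673 + (-2348) = -6021 → wraps to 2171 (0100001111011)
2171 + 1820 = 3991 (0111110010111)

3991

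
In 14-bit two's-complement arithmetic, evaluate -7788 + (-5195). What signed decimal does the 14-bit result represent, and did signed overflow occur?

3401; overflow

-7788 → 10000110010100
-5195 → 10101110110101
  10000110010100
+ 10101110110101
= 00110101001001  (discard carry-out 1)
Result 00110101001001: MSB = 0 → value 3401.
Both addends are negative but the stored result is non-negative: signed overflow. The true value -7788 + (-5195) = -12983 lies outside [-8192, 8191].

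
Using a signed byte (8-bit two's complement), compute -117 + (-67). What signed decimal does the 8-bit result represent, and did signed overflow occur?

72; overflow

-117 → 10001011
-67 → 10111101
  10001011
+ 10111101
= 01001000  (discard carry-out 1)
Result 01001000: MSB = 0 → value 72.
Both addends are negative but the stored result is non-negative: signed overflow. The true value -117 + (-67) = -184 lies outside [-128, 127].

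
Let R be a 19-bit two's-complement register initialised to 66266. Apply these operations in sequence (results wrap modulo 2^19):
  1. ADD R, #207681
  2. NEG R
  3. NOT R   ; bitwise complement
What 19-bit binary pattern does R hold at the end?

1000010111000011010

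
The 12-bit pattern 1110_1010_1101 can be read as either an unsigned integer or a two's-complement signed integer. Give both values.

Unsigned: 111010101101 = 3757.
Signed: MSB=1 → 3757 − 4096 = -339.

unsigned = 3757, signed = -339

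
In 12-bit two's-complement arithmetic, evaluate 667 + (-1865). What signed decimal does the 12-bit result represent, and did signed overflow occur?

667 → 001010011011
-1865 → 100010110111
  001010011011
+ 100010110111
= 101101010010
Result 101101010010: MSB = 1 → 2898 − 4096 = -1198.
Addends have opposite signs, so signed overflow cannot occur.

-1198; no overflow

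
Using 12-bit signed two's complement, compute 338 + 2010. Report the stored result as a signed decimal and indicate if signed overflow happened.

-1748; overflow

338 → 000101010010
2010 → 011111011010
  000101010010
+ 011111011010
= 100100101100
Result 100100101100: MSB = 1 → 2348 − 4096 = -1748.
Both addends are non-negative but the stored result is negative: signed overflow. The true value 338 + 2010 = 2348 lies outside [-2048, 2047].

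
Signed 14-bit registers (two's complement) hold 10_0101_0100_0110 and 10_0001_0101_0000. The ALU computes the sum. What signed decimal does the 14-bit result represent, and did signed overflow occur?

1686; overflow

10_0101_0100_0110 → 10010101000110 = -6842 (signed)
10_0001_0101_0000 → 10000101010000 = -7856 (signed)
  10010101000110
+ 10000101010000
= 00011010010110  (discard carry-out 1)
Result 00011010010110: MSB = 0 → value 1686.
Both addends are negative but the stored result is non-negative: signed overflow. The true value -6842 + (-7856) = -14698 lies outside [-8192, 8191].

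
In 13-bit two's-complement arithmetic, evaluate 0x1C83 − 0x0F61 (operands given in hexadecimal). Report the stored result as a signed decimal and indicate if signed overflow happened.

3362; overflow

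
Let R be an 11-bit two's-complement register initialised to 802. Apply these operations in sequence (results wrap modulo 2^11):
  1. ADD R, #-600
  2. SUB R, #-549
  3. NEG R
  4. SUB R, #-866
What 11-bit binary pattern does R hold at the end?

Start: R = 802 = 01100100010.
R = 802 + (-600) = 202 = 00011001010
R = 202 − (-549) = 751 = 01011101111
R = −(751) = -751 = 10100010001
R = -751 − (-866) = 115 = 00001110011

00001110011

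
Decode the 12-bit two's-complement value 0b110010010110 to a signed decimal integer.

MSB is 1, so the value is negative.
Unsigned reading: 3222. Subtract 2^12 = 4096: 3222 − 4096 = -874.

-874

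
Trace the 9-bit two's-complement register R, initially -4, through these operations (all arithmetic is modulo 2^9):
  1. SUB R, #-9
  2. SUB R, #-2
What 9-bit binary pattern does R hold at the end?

Start: R = -4 = 111111100.
R = -4 − (-9) = 5 = 000000101
R = 5 − (-2) = 7 = 000000111

000000111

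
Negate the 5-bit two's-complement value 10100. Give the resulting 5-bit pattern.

01100

Invert: 01011. Add 1: 01100.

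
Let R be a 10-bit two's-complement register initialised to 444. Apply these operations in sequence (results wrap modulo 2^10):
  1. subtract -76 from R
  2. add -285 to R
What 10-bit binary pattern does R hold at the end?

0011101011

Start: R = 444 = 0110111100.
R = 444 − (-76) = 520; wraps to -504 = 1000001000
R = -504 + (-285) = -789; wraps to 235 = 0011101011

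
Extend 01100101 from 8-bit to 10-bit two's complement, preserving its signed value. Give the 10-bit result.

MSB of 01100101 is 0; replicate it into the new high bits.
00|01100101 → 0001100101 (still 101).

0001100101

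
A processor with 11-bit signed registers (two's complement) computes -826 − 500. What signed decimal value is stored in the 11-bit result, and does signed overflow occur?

-826 → 10011000110
500 → 00111110100
Subtract via negate-and-add: invert 00111110100 + 1 = 11000001100 (i.e. -500).
  10011000110
+ 11000001100
= 01011010010  (discard carry-out 1)
Result 01011010010: MSB = 0 → value 722.
Both addends (after negating the subtrahend) are negative but the stored result is non-negative: signed overflow. The true value -826 − 500 = -1326 lies outside [-1024, 1023].

722; overflow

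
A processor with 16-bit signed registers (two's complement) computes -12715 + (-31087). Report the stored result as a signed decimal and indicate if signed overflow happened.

-12715 → 1100111001010101
-31087 → 1000011010010001
  1100111001010101
+ 1000011010010001
= 0101010011100110  (discard carry-out 1)
Result 0101010011100110: MSB = 0 → value 21734.
Both addends are negative but the stored result is non-negative: signed overflow. The true value -12715 + (-31087) = -43802 lies outside [-32768, 32767].

21734; overflow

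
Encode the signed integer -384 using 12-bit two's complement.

|-384| = 384 = 000110000000 in 12 bits.
Invert the bits: 111001111111. Add 1: 111010000000.
Check: 111010000000 reads as 3712 − 4096 = -384.

111010000000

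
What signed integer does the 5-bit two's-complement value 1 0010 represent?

MSB is 1, so the value is negative.
Invert: 01101. Add 1: 01110 = 14. So the value is −14.

-14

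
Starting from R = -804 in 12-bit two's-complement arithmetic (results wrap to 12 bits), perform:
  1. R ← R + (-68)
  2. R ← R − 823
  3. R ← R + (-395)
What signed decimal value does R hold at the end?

2006

Start: R = -804 = 110011011100.
R = -804 + (-68) = -872 = 110010011000
R = -872 − 823 = -1695 = 100101100001
R = -1695 + (-395) = -2090; wraps to 2006 = 011111010110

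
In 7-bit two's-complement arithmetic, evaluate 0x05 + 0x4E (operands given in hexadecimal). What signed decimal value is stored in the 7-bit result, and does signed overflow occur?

-45; no overflow

0x05 = 0000101 = 5 (signed)
0x4E = 1001110 = -50 (signed)
  0000101
+ 1001110
= 1010011
Result 1010011: MSB = 1 → 83 − 128 = -45.
Addends have opposite signs, so signed overflow cannot occur.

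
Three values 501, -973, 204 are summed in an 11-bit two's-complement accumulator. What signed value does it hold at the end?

501 + (-973) = -472 (11000101000)
-472 + 204 = -268 (11011110100)

-268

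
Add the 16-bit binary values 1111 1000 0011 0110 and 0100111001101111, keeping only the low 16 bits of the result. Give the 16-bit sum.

  1111100000110110
+ 0100111001101111
= 0100011010100101  (discard carry-out 1)

0100011010100101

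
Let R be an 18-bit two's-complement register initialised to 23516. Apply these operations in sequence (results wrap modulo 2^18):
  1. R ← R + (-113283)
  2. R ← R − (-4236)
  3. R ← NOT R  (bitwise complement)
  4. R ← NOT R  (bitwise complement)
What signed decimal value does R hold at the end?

Start: R = 23516 = 000101101111011100.
R = 23516 + (-113283) = -89767 = 101010000101011001
R = -89767 − (-4236) = -85531 = 101011000111100101
R = NOT 101011000111100101 = 010100111000011010 = 85530
R = NOT 010100111000011010 = 101011000111100101 = -85531

-85531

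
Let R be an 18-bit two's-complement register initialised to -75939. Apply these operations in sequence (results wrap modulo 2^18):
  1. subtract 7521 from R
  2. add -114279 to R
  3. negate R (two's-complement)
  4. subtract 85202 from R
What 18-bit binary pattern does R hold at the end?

Start: R = -75939 = 101101011101011101.
R = -75939 − 7521 = -83460 = 101011100111111100
R = -83460 + (-114279) = -197739; wraps to 64405 = 001111101110010101
R = −(64405) = -64405 = 110000010001101011
R = -64405 − 85202 = -149607; wraps to 112537 = 011011011110011001

011011011110011001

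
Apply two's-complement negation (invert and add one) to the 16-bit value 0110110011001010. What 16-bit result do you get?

Invert: 1001001100110101. Add 1: 1001001100110110.
Check: 0110110011001010 = 27850, 1001001100110110 = -27850.

1001001100110110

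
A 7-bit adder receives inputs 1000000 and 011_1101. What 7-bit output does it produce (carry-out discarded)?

  1000000
+ 0111101
= 1111101

1111101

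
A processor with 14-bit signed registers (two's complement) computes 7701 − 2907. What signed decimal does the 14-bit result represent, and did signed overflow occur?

4794; no overflow

7701 → 01111000010101
2907 → 00101101011011
Subtract via negate-and-add: invert 00101101011011 + 1 = 11010010100101 (i.e. -2907).
  01111000010101
+ 11010010100101
= 01001010111010  (discard carry-out 1)
Result 01001010111010: MSB = 0 → value 4794.
Addends (after negating the subtrahend) have opposite signs, so signed overflow cannot occur.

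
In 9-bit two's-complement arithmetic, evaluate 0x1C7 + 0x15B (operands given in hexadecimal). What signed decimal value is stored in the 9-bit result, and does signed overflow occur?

-222; no overflow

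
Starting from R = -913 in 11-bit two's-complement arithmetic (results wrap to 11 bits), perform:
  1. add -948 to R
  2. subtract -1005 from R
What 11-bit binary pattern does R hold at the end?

Start: R = -913 = 10001101111.
R = -913 + (-948) = -1861; wraps to 187 = 00010111011
R = 187 − (-1005) = 1192; wraps to -856 = 10010101000

10010101000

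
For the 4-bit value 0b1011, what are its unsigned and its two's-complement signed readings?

unsigned = 11, signed = -5

Unsigned: 1011 = 11.
Signed: MSB=1 → 11 − 16 = -5.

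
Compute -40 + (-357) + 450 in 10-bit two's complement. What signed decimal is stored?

53

-40 + (-357) = -397 (1001110011)
-397 + 450 = 53 (0000110101)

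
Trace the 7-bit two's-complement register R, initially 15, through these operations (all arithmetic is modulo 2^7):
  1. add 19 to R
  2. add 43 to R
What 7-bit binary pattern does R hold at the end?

1001101

Start: R = 15 = 0001111.
R = 15 + 19 = 34 = 0100010
R = 34 + 43 = 77; wraps to -51 = 1001101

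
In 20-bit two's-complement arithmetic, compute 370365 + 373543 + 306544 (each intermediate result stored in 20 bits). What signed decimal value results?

370365 + 373543 = 743908 → wraps to -304668 (10110101100111100100)
-304668 + 306544 = 1876 (00000000011101010100)

1876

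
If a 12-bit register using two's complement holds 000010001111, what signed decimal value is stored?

143

MSB is 0, so the value is non-negative: 000010001111 = 143.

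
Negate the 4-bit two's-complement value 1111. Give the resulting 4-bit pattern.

Invert: 0000. Add 1: 0001.

0001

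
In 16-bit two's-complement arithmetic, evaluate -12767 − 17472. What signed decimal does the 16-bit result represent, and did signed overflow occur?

-12767 → 1100111000100001
17472 → 0100010001000000
Subtract via negate-and-add: invert 0100010001000000 + 1 = 1011101111000000 (i.e. -17472).
  1100111000100001
+ 1011101111000000
= 1000100111100001  (discard carry-out 1)
Result 1000100111100001: MSB = 1 → 35297 − 65536 = -30239.
Both addends (after negating the subtrahend) are negative and so is the stored result: no signed overflow.

-30239; no overflow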